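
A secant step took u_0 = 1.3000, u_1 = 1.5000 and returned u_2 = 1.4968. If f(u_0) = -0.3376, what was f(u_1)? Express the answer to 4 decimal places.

The secant line through (1.3000, -0.3376) and (1.5000, f(u_1)) crosses zero at u_2 = 1.4968.
So (1.3000, -0.3376), (1.5000, f(u_1)), (1.4968, 0) are collinear:
f(u_1) = -0.3376 · (1.5000 − 1.4968) / (1.3000 − 1.4968) = -0.3376 · (0.003200)/(-0.196800) = 0.005489

0.0055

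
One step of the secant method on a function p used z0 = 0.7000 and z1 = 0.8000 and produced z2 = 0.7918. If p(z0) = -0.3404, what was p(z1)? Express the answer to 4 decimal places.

The secant line through (0.7000, -0.3404) and (0.8000, p(z1)) crosses zero at z2 = 0.7918.
So (0.7000, -0.3404), (0.8000, p(z1)), (0.7918, 0) are collinear:
p(z1) = -0.3404 · (0.8000 − 0.7918) / (0.7000 − 0.7918) = -0.3404 · (0.008200)/(-0.091800) = 0.030406

0.0304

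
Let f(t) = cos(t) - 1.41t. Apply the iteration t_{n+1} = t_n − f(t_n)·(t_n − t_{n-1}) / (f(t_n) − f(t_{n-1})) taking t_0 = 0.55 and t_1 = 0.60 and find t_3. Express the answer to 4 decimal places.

f(0.55) = 0.077025, f(0.60) = -0.020664
t_2 = 0.600000 − (-0.020664)·(0.600000 − 0.550000) / (-0.020664 − 0.077025) = 0.600000 − (-0.001033)/(-0.097689) = 0.589423
f(0.589423) = 0.000174
t_3 = 0.589423 − 0.000174·(0.589423 − 0.600000) / (0.000174 − (-0.020664)) = 0.589423 − (-0.000002)/(0.020839) = 0.589512

0.5895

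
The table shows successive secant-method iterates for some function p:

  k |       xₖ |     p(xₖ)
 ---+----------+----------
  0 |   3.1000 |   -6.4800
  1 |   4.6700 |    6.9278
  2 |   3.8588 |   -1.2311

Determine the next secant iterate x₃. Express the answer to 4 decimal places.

3.9812

x₃ = 3.8588 − (-1.2311)·(3.8588 − 4.6700) / (-1.2311 − 6.9278)
   = 3.8588 − (0.998668)/(-8.158900) = 3.981202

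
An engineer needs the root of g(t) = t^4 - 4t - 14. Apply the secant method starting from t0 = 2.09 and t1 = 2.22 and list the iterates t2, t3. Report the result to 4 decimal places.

2.1809, 2.1835

g(2.09) = -3.279702, g(2.22) = 1.409127
t2 = 2.220000 − 1.409127·(2.220000 − 2.090000) / (1.409127 − (-3.279702)) = 2.220000 − (0.183186)/(4.688829) = 2.180931
g(2.180931) = -0.099801
t3 = 2.180931 − (-0.099801)·(2.180931 − 2.220000) / (-0.099801 − 1.409127) = 2.180931 − (0.003899)/(-1.508927) = 2.183515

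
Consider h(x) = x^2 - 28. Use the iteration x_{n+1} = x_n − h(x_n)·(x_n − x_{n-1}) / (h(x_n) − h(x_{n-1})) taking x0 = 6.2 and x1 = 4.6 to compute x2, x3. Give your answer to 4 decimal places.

5.2333, 5.2956

h(6.2) = 10.440000, h(4.6) = -6.840000
x2 = 4.600000 − (-6.840000)·(4.600000 − 6.200000) / (-6.840000 − 10.440000) = 4.600000 − (10.944000)/(-17.280000) = 5.233333
h(5.233333) = -0.612222
x3 = 5.233333 − (-0.612222)·(5.233333 − 4.600000) / (-0.612222 − (-6.840000)) = 5.233333 − (-0.387741)/(6.227778) = 5.295593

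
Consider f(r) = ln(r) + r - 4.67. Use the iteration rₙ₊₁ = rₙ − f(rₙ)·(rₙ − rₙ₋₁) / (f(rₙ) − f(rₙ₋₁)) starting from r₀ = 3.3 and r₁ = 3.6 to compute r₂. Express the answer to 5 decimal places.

3.43649

f(3.3) = -0.1760775, f(3.6) = 0.2109338
r₂ = 3.6000000 − 0.2109338·(3.6000000 − 3.3000000) / (0.2109338 − (-0.1760775)) = 3.6000000 − (0.0632802)/(0.3870114) = 3.4364902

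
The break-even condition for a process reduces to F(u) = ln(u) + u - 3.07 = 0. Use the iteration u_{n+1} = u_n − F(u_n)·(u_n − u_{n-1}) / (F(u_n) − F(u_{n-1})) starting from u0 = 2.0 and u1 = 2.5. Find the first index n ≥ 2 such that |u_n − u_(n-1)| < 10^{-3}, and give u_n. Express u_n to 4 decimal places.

F(2.0) = -0.376853, F(2.5) = 0.346291
u2 = 2.500000 − 0.346291·(0.500000)/(0.723144) = 2.260566;  |Δ| = 0.239434
F(2.260566) = 0.006181
u3 = 2.260566 − 0.006181·(-0.239434)/(-0.340110) = 2.256214;  |Δ| = 0.004351
F(2.256214) = -0.000097
u4 = 2.256214 − (-0.000097)·(-0.004351)/(-0.006278) = 2.256282;  |Δ| = 0.000067
|u4 − u3| = 0.000067 < 10^{-3}

n = 4, u_n = 2.2563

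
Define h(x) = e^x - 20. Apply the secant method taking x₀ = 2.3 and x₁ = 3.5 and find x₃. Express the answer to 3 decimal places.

h(2.3) = -10.02582, h(3.5) = 13.11545
x₂ = 3.50000 − 13.11545·(3.50000 − 2.30000) / (13.11545 − (-10.02582)) = 3.50000 − (15.73854)/(23.14127) = 2.81989
h(2.81989) = -3.22495
x₃ = 2.81989 − (-3.22495)·(2.81989 − 3.50000) / (-3.22495 − 13.11545) = 2.81989 − (2.19331)/(-16.34040) = 2.95412

2.954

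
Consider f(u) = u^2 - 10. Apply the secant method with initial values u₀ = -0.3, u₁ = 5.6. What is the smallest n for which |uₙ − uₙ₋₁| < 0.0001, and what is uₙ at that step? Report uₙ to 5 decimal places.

n = 8, uₙ = 3.16228

f(-0.3) = -9.9100000, f(5.6) = 21.3600000
u₂ = 5.6000000 − 21.3600000·(5.9000000)/(31.2700000) = 1.5698113;  |Δ| = 4.0301887
f(1.5698113) = -7.5356924
u₃ = 1.5698113 − (-7.5356924)·(-4.0301887)/(-28.8956924) = 2.6208421;  |Δ| = 1.0510308
f(2.6208421) = -3.1311867
u₄ = 2.6208421 − (-3.1311867)·(1.0510308)/(4.4045058) = 3.3680255;  |Δ| = 0.7471834
f(3.3680255) = 1.3435958
u₅ = 3.3680255 − 1.3435958·(0.7471834)/(4.4747824) = 3.1436766;  |Δ| = 0.2243489
f(3.1436766) = -0.1172973
u₆ = 3.1436766 − (-0.1172973)·(-0.2243489)/(-1.4608931) = 3.1616899;  |Δ| = 0.0180133
f(3.1616899) = -0.0037168
u₇ = 3.1616899 − (-0.0037168)·(0.0180133)/(0.1135806) = 3.1622794;  |Δ| = 0.0005895
f(3.1622794) = 0.0000110
u₈ = 3.1622794 − 0.0000110·(0.0005895)/(0.0037278) = 3.1622777;  |Δ| = 0.0000017
|u₈ − u₇| = 0.0000017 < 0.0001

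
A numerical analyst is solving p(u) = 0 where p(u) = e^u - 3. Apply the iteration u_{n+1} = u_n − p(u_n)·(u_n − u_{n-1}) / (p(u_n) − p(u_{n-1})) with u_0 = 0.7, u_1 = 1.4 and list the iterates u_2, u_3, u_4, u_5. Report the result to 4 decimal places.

1.0382, 1.0899, 1.0989, 1.0986

p(0.7) = -0.986247, p(1.4) = 1.055200
u_2 = 1.400000 − 1.055200·(1.400000 − 0.700000) / (1.055200 − (-0.986247)) = 1.400000 − (0.738640)/(2.041447) = 1.038178
p(1.038178) = -0.175932
u_3 = 1.038178 − (-0.175932)·(1.038178 − 1.400000) / (-0.175932 − 1.055200) = 1.038178 − (0.063656)/(-1.231132) = 1.089884
p(1.089884) = -0.026072
u_4 = 1.089884 − (-0.026072)·(1.089884 − 1.038178) / (-0.026072 − (-0.175932)) = 1.089884 − (-0.001348)/(0.149860) = 1.098879
p(1.098879) = 0.000801
u_5 = 1.098879 − 0.000801·(1.098879 − 1.089884) / (0.000801 − (-0.026072)) = 1.098879 − (0.000007)/(0.026873) = 1.098611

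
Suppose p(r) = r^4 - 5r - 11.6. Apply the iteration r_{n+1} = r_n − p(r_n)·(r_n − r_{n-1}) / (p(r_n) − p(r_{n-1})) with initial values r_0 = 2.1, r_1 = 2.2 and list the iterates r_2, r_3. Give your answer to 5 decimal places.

2.17626, 2.17763

p(2.1) = -2.6519000, p(2.2) = 0.8256000
r_2 = 2.2000000 − 0.8256000·(2.2000000 − 2.1000000) / (0.8256000 − (-2.6519000)) = 2.2000000 − (0.0825600)/(3.4775000) = 2.1762588
p(2.1762588) = -0.0506282
r_3 = 2.1762588 − (-0.0506282)·(2.1762588 − 2.2000000) / (-0.0506282 − 0.8256000) = 2.1762588 − (0.0012020)/(-0.8762282) = 2.1776306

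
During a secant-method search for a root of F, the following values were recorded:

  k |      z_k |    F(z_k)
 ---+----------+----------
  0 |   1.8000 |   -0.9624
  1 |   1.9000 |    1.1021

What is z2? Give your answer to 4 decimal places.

z2 = 1.9000 − 1.1021·(1.9000 − 1.8000) / (1.1021 − (-0.9624))
   = 1.9000 − (0.110210)/(2.064500) = 1.846617

1.8466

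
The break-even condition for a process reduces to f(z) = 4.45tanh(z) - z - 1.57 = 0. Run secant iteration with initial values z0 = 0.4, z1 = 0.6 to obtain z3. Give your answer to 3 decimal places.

0.505

f(0.4) = -0.27923, f(0.6) = 0.21987
z2 = 0.60000 − 0.21987·(0.60000 − 0.40000) / (0.21987 − (-0.27923)) = 0.60000 − (0.04397)/(0.49910) = 0.51189
f(0.51189) = 0.01592
z3 = 0.51189 − 0.01592·(0.51189 − 0.60000) / (0.01592 − 0.21987) = 0.51189 − (-0.00140)/(-0.20395) = 0.50502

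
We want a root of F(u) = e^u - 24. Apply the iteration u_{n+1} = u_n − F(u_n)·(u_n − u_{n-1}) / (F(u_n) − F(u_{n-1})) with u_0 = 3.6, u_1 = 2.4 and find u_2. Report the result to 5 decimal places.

3.00888

F(3.6) = 12.5982344, F(2.4) = -12.9768236
u_2 = 2.4000000 − (-12.9768236)·(2.4000000 − 3.6000000) / (-12.9768236 − 12.5982344) = 2.4000000 − (15.5721883)/(-25.5750581) = 3.0088818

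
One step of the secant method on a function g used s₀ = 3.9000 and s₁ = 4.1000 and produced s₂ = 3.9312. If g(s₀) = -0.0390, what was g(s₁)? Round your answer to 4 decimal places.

The secant line through (3.9000, -0.0390) and (4.1000, g(s₁)) crosses zero at s₂ = 3.9312.
So (3.9000, -0.0390), (4.1000, g(s₁)), (3.9312, 0) are collinear:
g(s₁) = -0.0390 · (4.1000 − 3.9312) / (3.9000 − 3.9312) = -0.0390 · (0.168800)/(-0.031200) = 0.211000

0.2110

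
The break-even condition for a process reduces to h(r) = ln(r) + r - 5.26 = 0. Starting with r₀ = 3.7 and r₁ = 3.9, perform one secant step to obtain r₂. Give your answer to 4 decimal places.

h(3.7) = -0.251667, h(3.9) = 0.000977
r₂ = 3.900000 − 0.000977·(3.900000 − 3.700000) / (0.000977 − (-0.251667)) = 3.900000 − (0.000195)/(0.252644) = 3.899227

3.8992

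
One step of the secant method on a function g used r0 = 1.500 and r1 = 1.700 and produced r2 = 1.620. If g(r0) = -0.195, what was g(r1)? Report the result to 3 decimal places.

0.130

The secant line through (1.500, -0.195) and (1.700, g(r1)) crosses zero at r2 = 1.620.
So (1.500, -0.195), (1.700, g(r1)), (1.620, 0) are collinear:
g(r1) = -0.195 · (1.700 − 1.620) / (1.500 − 1.620) = -0.195 · (0.08000)/(-0.12000) = 0.13000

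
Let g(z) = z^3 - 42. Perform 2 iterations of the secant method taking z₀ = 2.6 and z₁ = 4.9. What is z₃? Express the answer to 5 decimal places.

3.37157

g(2.6) = -24.4240000, g(4.9) = 75.6490000
z₂ = 4.9000000 − 75.6490000·(4.9000000 − 2.6000000) / (75.6490000 − (-24.4240000)) = 4.9000000 − (173.9927000)/(100.0730000) = 3.1613422
g(3.1613422) = -10.4052783
z₃ = 3.1613422 − (-10.4052783)·(3.1613422 − 4.9000000) / (-10.4052783 − 75.6490000) = 3.1613422 − (18.0912181)/(-86.0542783) = 3.3715725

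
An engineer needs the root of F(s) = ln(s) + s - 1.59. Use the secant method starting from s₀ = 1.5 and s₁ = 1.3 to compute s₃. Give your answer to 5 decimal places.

1.31566

F(1.5) = 0.3154651, F(1.3) = -0.0276357
s₂ = 1.3000000 − (-0.0276357)·(1.3000000 − 1.5000000) / (-0.0276357 − 0.3154651) = 1.3000000 − (0.0055271)/(-0.3431008) = 1.3161094
F(1.3161094) = 0.0007894
s₃ = 1.3161094 − 0.0007894·(1.3161094 − 1.3000000) / (0.0007894 − (-0.0276357)) = 1.3161094 − (0.0000127)/(0.0284251) = 1.3156620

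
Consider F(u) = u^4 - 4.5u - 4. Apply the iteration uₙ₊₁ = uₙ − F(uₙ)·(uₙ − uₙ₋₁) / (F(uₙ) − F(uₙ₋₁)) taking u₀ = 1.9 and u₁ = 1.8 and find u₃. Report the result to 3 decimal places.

F(1.9) = 0.48210, F(1.8) = -1.60240
u₂ = 1.80000 − (-1.60240)·(1.80000 − 1.90000) / (-1.60240 − 0.48210) = 1.80000 − (0.16024)/(-2.08450) = 1.87687
F(1.87687) = -0.03687
u₃ = 1.87687 − (-0.03687)·(1.87687 − 1.80000) / (-0.03687 − (-1.60240)) = 1.87687 − (-0.00283)/(1.56553) = 1.87868

1.879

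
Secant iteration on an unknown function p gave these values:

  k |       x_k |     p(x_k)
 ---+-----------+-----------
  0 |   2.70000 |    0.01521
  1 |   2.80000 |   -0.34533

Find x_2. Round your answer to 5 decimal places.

2.70422

x_2 = 2.80000 − (-0.34533)·(2.80000 − 2.70000) / (-0.34533 − 0.01521)
   = 2.80000 − (-0.0345330)/(-0.3605400) = 2.7042187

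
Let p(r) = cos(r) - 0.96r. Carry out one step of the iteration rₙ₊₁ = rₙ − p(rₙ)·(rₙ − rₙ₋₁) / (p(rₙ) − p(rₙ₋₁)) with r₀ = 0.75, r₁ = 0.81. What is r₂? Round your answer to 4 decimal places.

0.7570

p(0.75) = 0.011689, p(0.81) = -0.088102
r₂ = 0.810000 − (-0.088102)·(0.810000 − 0.750000) / (-0.088102 − 0.011689) = 0.810000 − (-0.005286)/(-0.099790) = 0.757028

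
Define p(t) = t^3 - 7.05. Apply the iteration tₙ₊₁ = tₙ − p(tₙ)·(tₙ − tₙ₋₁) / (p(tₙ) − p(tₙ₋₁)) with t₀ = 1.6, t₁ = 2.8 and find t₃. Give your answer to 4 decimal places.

p(1.6) = -2.954000, p(2.8) = 14.902000
t₂ = 2.800000 − 14.902000·(2.800000 − 1.600000) / (14.902000 − (-2.954000)) = 2.800000 − (17.882400)/(17.856000) = 1.798522
p(1.798522) = -1.232359
t₃ = 1.798522 − (-1.232359)·(1.798522 − 2.800000) / (-1.232359 − 14.902000) = 1.798522 − (1.234181)/(-16.134359) = 1.875015

1.8750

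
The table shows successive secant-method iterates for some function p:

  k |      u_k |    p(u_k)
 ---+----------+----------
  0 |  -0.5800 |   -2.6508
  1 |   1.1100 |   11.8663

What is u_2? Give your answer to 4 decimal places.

-0.2714

u_2 = 1.1100 − 11.8663·(1.1100 − (-0.5800)) / (11.8663 − (-2.6508))
   = 1.1100 − (20.054047)/(14.517100) = -0.271409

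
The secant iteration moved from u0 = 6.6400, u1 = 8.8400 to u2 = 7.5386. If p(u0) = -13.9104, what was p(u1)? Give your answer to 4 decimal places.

20.1458

The secant line through (6.6400, -13.9104) and (8.8400, p(u1)) crosses zero at u2 = 7.5386.
So (6.6400, -13.9104), (8.8400, p(u1)), (7.5386, 0) are collinear:
p(u1) = -13.9104 · (8.8400 − 7.5386) / (6.6400 − 7.5386) = -13.9104 · (1.301400)/(-0.898600) = 20.145776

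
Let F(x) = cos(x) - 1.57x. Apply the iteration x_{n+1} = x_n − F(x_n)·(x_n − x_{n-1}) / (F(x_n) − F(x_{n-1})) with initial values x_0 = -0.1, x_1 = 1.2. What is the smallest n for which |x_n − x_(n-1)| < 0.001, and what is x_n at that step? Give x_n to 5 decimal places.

n = 5, x_n = 0.54475

F(-0.1) = 1.1520042, F(1.2) = -1.5216422
x_2 = 1.2000000 − (-1.5216422)·(1.3000000)/(-2.6736464) = 0.4601359;  |Δ| = 0.7398641
F(0.4601359) = 0.1735787
x_3 = 0.4601359 − 0.1735787·(-0.7398641)/(1.6952210) = 0.5358928;  |Δ| = 0.0757569
F(0.5358928) = 0.0184614
x_4 = 0.5358928 − 0.0184614·(0.0757569)/(-0.1551174) = 0.5449091;  |Δ| = 0.0090162
F(0.5449091) = -0.0003328
x_5 = 0.5449091 − (-0.0003328)·(0.0090162)/(-0.0187942) = 0.5447494;  |Δ| = 0.0001597
|x_5 − x_4| = 0.0001597 < 0.001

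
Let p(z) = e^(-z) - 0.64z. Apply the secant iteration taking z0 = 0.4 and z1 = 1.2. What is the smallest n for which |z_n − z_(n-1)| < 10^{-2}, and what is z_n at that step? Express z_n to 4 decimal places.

n = 4, z_n = 0.7432

p(0.4) = 0.414320, p(1.2) = -0.466806
z2 = 1.200000 − (-0.466806)·(0.800000)/(-0.881126) = 0.776173;  |Δ| = 0.423827
p(0.776173) = -0.036587
z3 = 0.776173 − (-0.036587)·(-0.423827)/(0.430218) = 0.740130;  |Δ| = 0.036044
p(0.740130) = 0.003369
z4 = 0.740130 − 0.003369·(-0.036044)/(0.039957) = 0.743169;  |Δ| = 0.003039
|z4 − z3| = 0.003039 < 10^{-2}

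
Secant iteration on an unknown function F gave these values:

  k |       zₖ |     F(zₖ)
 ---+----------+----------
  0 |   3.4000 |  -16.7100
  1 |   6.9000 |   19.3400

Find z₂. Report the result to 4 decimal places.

z₂ = 6.9000 − 19.3400·(6.9000 − 3.4000) / (19.3400 − (-16.7100))
   = 6.9000 − (67.690000)/(36.050000) = 5.022330

5.0223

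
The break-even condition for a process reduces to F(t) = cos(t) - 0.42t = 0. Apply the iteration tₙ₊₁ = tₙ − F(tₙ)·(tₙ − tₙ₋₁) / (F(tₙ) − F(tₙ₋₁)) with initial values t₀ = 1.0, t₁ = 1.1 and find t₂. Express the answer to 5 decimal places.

F(1.0) = 0.1203023, F(1.1) = -0.0084039
t₂ = 1.1000000 − (-0.0084039)·(1.1000000 − 1.0000000) / (-0.0084039 − 0.1203023) = 1.1000000 − (-0.0008404)/(-0.1287062) = 1.0934705

1.09347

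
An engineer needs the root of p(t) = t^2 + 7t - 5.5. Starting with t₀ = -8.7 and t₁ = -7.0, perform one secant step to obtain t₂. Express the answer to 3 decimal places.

-7.632

p(-8.7) = 9.29000, p(-7.0) = -5.50000
t₂ = -7.00000 − (-5.50000)·(-7.00000 − (-8.70000)) / (-5.50000 − 9.29000) = -7.00000 − (-9.35000)/(-14.79000) = -7.63218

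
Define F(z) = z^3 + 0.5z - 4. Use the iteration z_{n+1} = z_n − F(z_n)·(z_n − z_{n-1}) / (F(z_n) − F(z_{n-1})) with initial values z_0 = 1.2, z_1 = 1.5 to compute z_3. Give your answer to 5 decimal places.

1.48253

F(1.2) = -1.6720000, F(1.5) = 0.1250000
z_2 = 1.5000000 − 0.1250000·(1.5000000 − 1.2000000) / (0.1250000 − (-1.6720000)) = 1.5000000 − (0.0375000)/(1.7970000) = 1.4791319
F(1.4791319) = -0.0243433
z_3 = 1.4791319 − (-0.0243433)·(1.4791319 − 1.5000000) / (-0.0243433 − 0.1250000) = 1.4791319 − (0.0005080)/(-0.1493433) = 1.4825334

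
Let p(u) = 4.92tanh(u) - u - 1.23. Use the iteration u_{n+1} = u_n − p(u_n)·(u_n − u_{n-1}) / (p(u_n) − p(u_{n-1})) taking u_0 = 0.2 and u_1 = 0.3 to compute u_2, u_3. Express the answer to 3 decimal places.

p(0.2) = -0.45891, p(0.3) = -0.09674
u_2 = 0.30000 − (-0.09674)·(0.30000 − 0.20000) / (-0.09674 − (-0.45891)) = 0.30000 − (-0.00967)/(0.36217) = 0.32671
p(0.32671) = -0.00414
u_3 = 0.32671 − (-0.00414)·(0.32671 − 0.30000) / (-0.00414 − (-0.09674)) = 0.32671 − (-0.00011)/(0.09260) = 0.32791

0.327, 0.328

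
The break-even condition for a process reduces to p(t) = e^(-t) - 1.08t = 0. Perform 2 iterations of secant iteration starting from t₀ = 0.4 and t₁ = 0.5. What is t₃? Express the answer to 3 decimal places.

p(0.4) = 0.23832, p(0.5) = 0.06653
t₂ = 0.50000 − 0.06653·(0.50000 − 0.40000) / (0.06653 − 0.23832) = 0.50000 − (0.00665)/(-0.17179) = 0.53873
p(0.53873) = 0.00166
t₃ = 0.53873 − 0.00166·(0.53873 − 0.50000) / (0.00166 − 0.06653) = 0.53873 − (0.00006)/(-0.06487) = 0.53972

0.540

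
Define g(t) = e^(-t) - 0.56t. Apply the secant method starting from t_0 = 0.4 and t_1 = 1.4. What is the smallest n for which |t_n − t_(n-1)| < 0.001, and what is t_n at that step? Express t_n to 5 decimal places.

n = 5, t_n = 0.80132

g(0.4) = 0.4463200, g(1.4) = -0.5374030
t_2 = 1.4000000 − (-0.5374030)·(1.0000000)/(-0.9837231) = 0.8537050;  |Δ| = 0.5462950
g(0.8537050) = -0.0522405
t_3 = 0.8537050 − (-0.0522405)·(-0.5462950)/(0.4851626) = 0.7948820;  |Δ| = 0.0588230
g(0.7948820) = 0.0065006
t_4 = 0.7948820 − 0.0065006·(-0.0588230)/(0.0587411) = 0.8013917;  |Δ| = 0.0065097
g(0.8013917) = -0.0000753
t_5 = 0.8013917 − (-0.0000753)·(0.0065097)/(-0.0065759) = 0.8013172;  |Δ| = 0.0000745
|t_5 − t_4| = 0.0000745 < 0.001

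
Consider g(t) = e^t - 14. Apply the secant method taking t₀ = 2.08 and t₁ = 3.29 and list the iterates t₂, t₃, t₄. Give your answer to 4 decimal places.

g(2.08) = -5.995531, g(3.29) = 12.842864
t₂ = 3.290000 − 12.842864·(3.290000 − 2.080000) / (12.842864 − (-5.995531)) = 3.290000 − (15.539865)/(18.838395) = 2.465096
g(2.465096) = -2.235387
t₃ = 2.465096 − (-2.235387)·(2.465096 − 3.290000) / (-2.235387 − 12.842864) = 2.465096 − (1.843980)/(-15.078251) = 2.587390
g(2.587390) = -0.704972
t₄ = 2.587390 − (-0.704972)·(2.587390 − 2.465096) / (-0.704972 − (-2.235387)) = 2.587390 − (-0.086214)/(1.530415) = 2.643724

2.4651, 2.5874, 2.6437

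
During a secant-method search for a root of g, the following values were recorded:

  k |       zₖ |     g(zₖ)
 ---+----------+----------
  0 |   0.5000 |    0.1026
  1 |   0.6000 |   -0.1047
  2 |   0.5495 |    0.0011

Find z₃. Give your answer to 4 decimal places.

z₃ = 0.5495 − 0.0011·(0.5495 − 0.6000) / (0.0011 − (-0.1047))
   = 0.5495 − (-0.000056)/(0.105800) = 0.550025

0.5500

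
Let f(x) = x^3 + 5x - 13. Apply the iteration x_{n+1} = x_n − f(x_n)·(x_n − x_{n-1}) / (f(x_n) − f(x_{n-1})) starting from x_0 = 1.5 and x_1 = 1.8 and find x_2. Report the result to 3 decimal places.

1.661

f(1.5) = -2.12500, f(1.8) = 1.83200
x_2 = 1.80000 − 1.83200·(1.80000 − 1.50000) / (1.83200 − (-2.12500)) = 1.80000 − (0.54960)/(3.95700) = 1.66111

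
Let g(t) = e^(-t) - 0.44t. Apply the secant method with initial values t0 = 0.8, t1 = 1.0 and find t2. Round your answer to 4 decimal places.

0.9149

g(0.8) = 0.097329, g(1.0) = -0.072121
t2 = 1.000000 − (-0.072121)·(1.000000 − 0.800000) / (-0.072121 − 0.097329) = 1.000000 − (-0.014424)/(-0.169450) = 0.914877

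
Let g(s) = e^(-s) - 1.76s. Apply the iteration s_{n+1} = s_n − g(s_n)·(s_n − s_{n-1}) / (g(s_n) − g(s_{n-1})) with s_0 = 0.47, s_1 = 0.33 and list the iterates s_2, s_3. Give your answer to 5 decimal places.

0.38682, 0.38617

g(0.47) = -0.2021977, g(0.33) = 0.1381237
s_2 = 0.3300000 − 0.1381237·(0.3300000 − 0.4700000) / (0.1381237 − (-0.2021977)) = 0.3300000 − (-0.0193373)/(0.3403215) = 0.3868208
g(0.3868208) = -0.0015917
s_3 = 0.3868208 − (-0.0015917)·(0.3868208 − 0.3300000) / (-0.0015917 − 0.1381237) = 0.3868208 − (-0.0000904)/(-0.1397154) = 0.3861734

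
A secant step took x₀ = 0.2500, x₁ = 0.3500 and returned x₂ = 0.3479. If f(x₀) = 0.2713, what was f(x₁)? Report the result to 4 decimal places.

The secant line through (0.2500, 0.2713) and (0.3500, f(x₁)) crosses zero at x₂ = 0.3479.
So (0.2500, 0.2713), (0.3500, f(x₁)), (0.3479, 0) are collinear:
f(x₁) = 0.2713 · (0.3500 − 0.3479) / (0.2500 − 0.3479) = 0.2713 · (0.002100)/(-0.097900) = -0.005820

-0.0058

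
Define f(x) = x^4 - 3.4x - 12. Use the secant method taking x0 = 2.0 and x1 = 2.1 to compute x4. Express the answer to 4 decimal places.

2.0908

f(2.0) = -2.800000, f(2.1) = 0.308100
x2 = 2.100000 − 0.308100·(2.100000 − 2.000000) / (0.308100 − (-2.800000)) = 2.100000 − (0.030810)/(3.108100) = 2.090087
f(2.090087) = -0.022815
x3 = 2.090087 − (-0.022815)·(2.090087 − 2.100000) / (-0.022815 − 0.308100) = 2.090087 − (0.000226)/(-0.330915) = 2.090771
f(2.090771) = -0.000166
x4 = 2.090771 − (-0.000166)·(2.090771 − 2.090087) / (-0.000166 − (-0.022815)) = 2.090771 − (0.000000)/(0.022649) = 2.090776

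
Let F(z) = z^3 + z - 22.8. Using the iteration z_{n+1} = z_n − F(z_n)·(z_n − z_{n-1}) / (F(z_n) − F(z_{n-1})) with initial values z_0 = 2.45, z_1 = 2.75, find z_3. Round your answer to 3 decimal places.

2.718

F(2.45) = -5.64387, F(2.75) = 0.74687
z_2 = 2.75000 − 0.74687·(2.75000 − 2.45000) / (0.74687 − (-5.64387)) = 2.75000 − (0.22406)/(6.39075) = 2.71494
F(2.71494) = -0.07352
z_3 = 2.71494 − (-0.07352)·(2.71494 − 2.75000) / (-0.07352 − 0.74687) = 2.71494 − (0.00258)/(-0.82040) = 2.71808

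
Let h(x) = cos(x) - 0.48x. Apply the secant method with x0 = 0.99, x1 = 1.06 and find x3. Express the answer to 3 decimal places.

1.045

h(0.99) = 0.07349, h(1.06) = -0.01993
x2 = 1.06000 − (-0.01993)·(1.06000 − 0.99000) / (-0.01993 − 0.07349) = 1.06000 − (-0.00139)/(-0.09342) = 1.04507
h(1.04507) = 0.00021
x3 = 1.04507 − 0.00021·(1.04507 − 1.06000) / (0.00021 − (-0.01993)) = 1.04507 − (0.00000)/(0.02014) = 1.04522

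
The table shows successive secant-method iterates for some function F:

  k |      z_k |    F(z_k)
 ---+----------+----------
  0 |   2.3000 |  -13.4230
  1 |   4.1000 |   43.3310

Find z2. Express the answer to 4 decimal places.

z2 = 4.1000 − 43.3310·(4.1000 − 2.3000) / (43.3310 − (-13.4230))
   = 4.1000 − (77.995800)/(56.754000) = 2.725722

2.7257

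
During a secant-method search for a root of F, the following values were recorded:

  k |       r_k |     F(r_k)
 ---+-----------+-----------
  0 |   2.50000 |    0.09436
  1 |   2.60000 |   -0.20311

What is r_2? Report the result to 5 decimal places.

2.53172

r_2 = 2.60000 − (-0.20311)·(2.60000 − 2.50000) / (-0.20311 − 0.09436)
   = 2.60000 − (-0.0203110)/(-0.2974700) = 2.5317208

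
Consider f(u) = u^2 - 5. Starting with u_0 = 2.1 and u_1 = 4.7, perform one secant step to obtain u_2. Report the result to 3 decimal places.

f(2.1) = -0.59000, f(4.7) = 17.09000
u_2 = 4.70000 − 17.09000·(4.70000 − 2.10000) / (17.09000 − (-0.59000)) = 4.70000 − (44.43400)/(17.68000) = 2.18676

2.187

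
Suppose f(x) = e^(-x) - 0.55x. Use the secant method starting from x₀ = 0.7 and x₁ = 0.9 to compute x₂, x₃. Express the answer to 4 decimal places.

0.8116, 0.8093

f(0.7) = 0.111585, f(0.9) = -0.088430
x₂ = 0.900000 − (-0.088430)·(0.900000 − 0.700000) / (-0.088430 − 0.111585) = 0.900000 − (-0.017686)/(-0.200016) = 0.811577
f(0.811577) = -0.002210
x₃ = 0.811577 − (-0.002210)·(0.811577 − 0.900000) / (-0.002210 − (-0.088430)) = 0.811577 − (0.000195)/(0.086220) = 0.809310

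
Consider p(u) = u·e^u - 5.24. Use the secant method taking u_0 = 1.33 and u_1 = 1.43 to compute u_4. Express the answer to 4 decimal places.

1.3536

p(1.33) = -0.211212, p(1.43) = 0.735540
u_2 = 1.430000 − 0.735540·(1.430000 − 1.330000) / (0.735540 − (-0.211212)) = 1.430000 − (0.073554)/(0.946752) = 1.352309
p(1.352309) = -0.011509
u_3 = 1.352309 − (-0.011509)·(1.352309 − 1.430000) / (-0.011509 − 0.735540) = 1.352309 − (0.000894)/(-0.747049) = 1.353506
p(1.353506) = -0.000614
u_4 = 1.353506 − (-0.000614)·(1.353506 − 1.352309) / (-0.000614 − (-0.011509)) = 1.353506 − (-0.000001)/(0.010895) = 1.353573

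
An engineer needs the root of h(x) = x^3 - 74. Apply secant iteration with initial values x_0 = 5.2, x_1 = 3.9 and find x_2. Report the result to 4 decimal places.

4.1348

h(5.2) = 66.608000, h(3.9) = -14.681000
x_2 = 3.900000 − (-14.681000)·(3.900000 − 5.200000) / (-14.681000 − 66.608000) = 3.900000 − (19.085300)/(-81.289000) = 4.134783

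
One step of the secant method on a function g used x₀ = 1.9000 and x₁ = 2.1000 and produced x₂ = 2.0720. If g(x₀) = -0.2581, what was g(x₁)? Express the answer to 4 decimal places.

0.0420

The secant line through (1.9000, -0.2581) and (2.1000, g(x₁)) crosses zero at x₂ = 2.0720.
So (1.9000, -0.2581), (2.1000, g(x₁)), (2.0720, 0) are collinear:
g(x₁) = -0.2581 · (2.1000 − 2.0720) / (1.9000 − 2.0720) = -0.2581 · (0.028000)/(-0.172000) = 0.042016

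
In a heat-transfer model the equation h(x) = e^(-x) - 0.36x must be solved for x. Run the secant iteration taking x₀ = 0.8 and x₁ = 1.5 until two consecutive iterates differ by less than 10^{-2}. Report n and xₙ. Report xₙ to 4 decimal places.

h(0.8) = 0.161329, h(1.5) = -0.316870
x₂ = 1.500000 − (-0.316870)·(0.700000)/(-0.478199) = 1.036158;  |Δ| = 0.463842
h(1.036158) = -0.018201
x₃ = 1.036158 − (-0.018201)·(-0.463842)/(0.298669) = 1.007890;  |Δ| = 0.028267
h(1.007890) = 0.002148
x₄ = 1.007890 − 0.002148·(-0.028267)/(0.020349) = 1.010874;  |Δ| = 0.002983
|x₄ − x₃| = 0.002983 < 10^{-2}

n = 4, xₙ = 1.0109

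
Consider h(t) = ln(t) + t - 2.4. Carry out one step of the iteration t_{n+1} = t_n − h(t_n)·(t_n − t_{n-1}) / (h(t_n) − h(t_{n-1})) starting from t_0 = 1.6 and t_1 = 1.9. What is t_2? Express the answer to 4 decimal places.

1.8098

h(1.6) = -0.329996, h(1.9) = 0.141854
t_2 = 1.900000 − 0.141854·(1.900000 − 1.600000) / (0.141854 − (-0.329996)) = 1.900000 − (0.042556)/(0.471850) = 1.809810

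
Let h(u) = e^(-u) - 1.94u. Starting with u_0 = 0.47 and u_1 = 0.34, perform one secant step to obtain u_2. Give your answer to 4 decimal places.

0.3600

h(0.47) = -0.286798, h(0.34) = 0.052170
u_2 = 0.340000 − 0.052170·(0.340000 − 0.470000) / (0.052170 − (-0.286798)) = 0.340000 − (-0.006782)/(0.338968) = 0.360008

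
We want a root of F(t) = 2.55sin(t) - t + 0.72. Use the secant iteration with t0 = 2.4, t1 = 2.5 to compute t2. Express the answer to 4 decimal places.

2.4143

F(2.4) = 0.042431, F(2.5) = -0.253896
t2 = 2.500000 − (-0.253896)·(2.500000 − 2.400000) / (-0.253896 − 0.042431) = 2.500000 − (-0.025390)/(-0.296327) = 2.414319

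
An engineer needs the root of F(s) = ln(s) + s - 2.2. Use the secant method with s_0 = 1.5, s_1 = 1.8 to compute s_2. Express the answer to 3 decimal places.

F(1.5) = -0.29453, F(1.8) = 0.18779
s_2 = 1.80000 − 0.18779·(1.80000 − 1.50000) / (0.18779 − (-0.29453)) = 1.80000 − (0.05634)/(0.48232) = 1.68320

1.683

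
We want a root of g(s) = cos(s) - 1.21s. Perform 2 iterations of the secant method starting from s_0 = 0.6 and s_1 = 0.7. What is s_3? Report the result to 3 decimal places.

0.655

g(0.6) = 0.09934, g(0.7) = -0.08216
s_2 = 0.70000 − (-0.08216)·(0.70000 − 0.60000) / (-0.08216 − 0.09934) = 0.70000 − (-0.00822)/(-0.18149) = 0.65473
g(0.65473) = 0.00098
s_3 = 0.65473 − 0.00098·(0.65473 − 0.70000) / (0.00098 − (-0.08216)) = 0.65473 − (-0.00004)/(0.08314) = 0.65527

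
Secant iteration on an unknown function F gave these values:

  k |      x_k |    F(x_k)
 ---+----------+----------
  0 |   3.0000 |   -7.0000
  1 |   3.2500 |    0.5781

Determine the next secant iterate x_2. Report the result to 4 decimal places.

3.2309

x_2 = 3.2500 − 0.5781·(3.2500 − 3.0000) / (0.5781 − (-7.0000))
   = 3.2500 − (0.144525)/(7.578100) = 3.230929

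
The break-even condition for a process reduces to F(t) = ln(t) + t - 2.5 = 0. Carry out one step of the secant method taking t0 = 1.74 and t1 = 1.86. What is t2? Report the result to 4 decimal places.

1.8725

F(1.74) = -0.206115, F(1.86) = -0.019424
t2 = 1.860000 − (-0.019424)·(1.860000 − 1.740000) / (-0.019424 − (-0.206115)) = 1.860000 − (-0.002331)/(0.186691) = 1.872485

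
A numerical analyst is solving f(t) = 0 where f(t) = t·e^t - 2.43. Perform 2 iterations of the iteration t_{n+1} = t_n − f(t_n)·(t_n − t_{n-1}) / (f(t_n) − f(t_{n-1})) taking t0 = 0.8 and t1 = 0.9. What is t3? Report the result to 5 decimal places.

0.94456

f(0.8) = -0.6495673, f(0.9) = -0.2163572
t2 = 0.9000000 − (-0.2163572)·(0.9000000 − 0.8000000) / (-0.2163572 − (-0.6495673)) = 0.9000000 − (-0.0216357)/(0.4332101) = 0.9499428
f(0.9499428) = 0.0261357
t3 = 0.9499428 − 0.0261357·(0.9499428 − 0.9000000) / (0.0261357 − (-0.2163572)) = 0.9499428 − (0.0013053)/(0.2424929) = 0.9445600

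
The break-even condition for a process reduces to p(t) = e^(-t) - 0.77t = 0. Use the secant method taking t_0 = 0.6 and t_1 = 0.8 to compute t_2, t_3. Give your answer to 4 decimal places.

p(0.6) = 0.086812, p(0.8) = -0.166671
t_2 = 0.800000 − (-0.166671)·(0.800000 − 0.600000) / (-0.166671 − 0.086812) = 0.800000 − (-0.033334)/(-0.253483) = 0.668495
p(0.668495) = -0.002262
t_3 = 0.668495 − (-0.002262)·(0.668495 − 0.800000) / (-0.002262 − (-0.166671)) = 0.668495 − (0.000297)/(0.164409) = 0.666686

0.6685, 0.6667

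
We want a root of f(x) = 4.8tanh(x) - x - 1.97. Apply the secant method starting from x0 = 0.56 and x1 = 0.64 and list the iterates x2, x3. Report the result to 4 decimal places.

f(0.56) = -0.091708, f(0.64) = 0.101518
x2 = 0.640000 − 0.101518·(0.640000 − 0.560000) / (0.101518 − (-0.091708)) = 0.640000 − (0.008121)/(0.193226) = 0.597969
f(0.597969) = 0.002925
x3 = 0.597969 − 0.002925·(0.597969 − 0.640000) / (0.002925 − 0.101518) = 0.597969 − (-0.000123)/(-0.098593) = 0.596722

0.5980, 0.5967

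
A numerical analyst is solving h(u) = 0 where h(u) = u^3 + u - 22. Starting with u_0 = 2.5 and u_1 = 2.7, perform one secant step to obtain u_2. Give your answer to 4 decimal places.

h(2.5) = -3.875000, h(2.7) = 0.383000
u_2 = 2.700000 − 0.383000·(2.700000 − 2.500000) / (0.383000 − (-3.875000)) = 2.700000 − (0.076600)/(4.258000) = 2.682010

2.6820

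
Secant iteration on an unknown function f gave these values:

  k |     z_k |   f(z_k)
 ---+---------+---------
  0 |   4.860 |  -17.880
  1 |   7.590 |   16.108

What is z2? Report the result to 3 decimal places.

z2 = 7.590 − 16.108·(7.590 − 4.860) / (16.108 − (-17.880))
   = 7.590 − (43.97484)/(33.98800) = 6.29617

6.296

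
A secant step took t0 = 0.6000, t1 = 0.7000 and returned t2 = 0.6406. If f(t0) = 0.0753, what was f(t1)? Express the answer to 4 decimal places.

-0.1102

The secant line through (0.6000, 0.0753) and (0.7000, f(t1)) crosses zero at t2 = 0.6406.
So (0.6000, 0.0753), (0.7000, f(t1)), (0.6406, 0) are collinear:
f(t1) = 0.0753 · (0.7000 − 0.6406) / (0.6000 − 0.6406) = 0.0753 · (0.059400)/(-0.040600) = -0.110168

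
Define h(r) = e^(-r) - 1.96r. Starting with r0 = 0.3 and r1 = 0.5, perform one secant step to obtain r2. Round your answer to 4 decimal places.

h(0.3) = 0.152818, h(0.5) = -0.373469
r2 = 0.500000 − (-0.373469)·(0.500000 − 0.300000) / (-0.373469 − 0.152818) = 0.500000 − (-0.074694)/(-0.526288) = 0.358074

0.3581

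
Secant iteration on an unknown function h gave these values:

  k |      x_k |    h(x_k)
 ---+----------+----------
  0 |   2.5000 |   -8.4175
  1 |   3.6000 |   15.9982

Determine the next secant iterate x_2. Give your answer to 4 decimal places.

x_2 = 3.6000 − 15.9982·(3.6000 − 2.5000) / (15.9982 − (-8.4175))
   = 3.6000 − (17.598020)/(24.415700) = 2.879233

2.8792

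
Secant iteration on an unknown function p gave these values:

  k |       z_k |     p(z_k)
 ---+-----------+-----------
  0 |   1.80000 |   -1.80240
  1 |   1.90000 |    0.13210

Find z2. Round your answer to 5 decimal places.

z2 = 1.90000 − 0.13210·(1.90000 − 1.80000) / (0.13210 − (-1.80240))
   = 1.90000 − (0.0132100)/(1.9345000) = 1.8931714

1.89317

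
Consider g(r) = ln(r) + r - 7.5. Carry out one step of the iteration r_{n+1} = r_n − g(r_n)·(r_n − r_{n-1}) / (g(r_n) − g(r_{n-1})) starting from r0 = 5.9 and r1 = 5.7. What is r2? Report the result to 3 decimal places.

g(5.9) = 0.17495, g(5.7) = -0.05953
r2 = 5.70000 − (-0.05953)·(5.70000 − 5.90000) / (-0.05953 − 0.17495) = 5.70000 − (0.01191)/(-0.23449) = 5.75078

5.751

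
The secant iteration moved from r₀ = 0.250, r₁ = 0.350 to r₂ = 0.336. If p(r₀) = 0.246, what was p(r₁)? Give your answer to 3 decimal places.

The secant line through (0.250, 0.246) and (0.350, p(r₁)) crosses zero at r₂ = 0.336.
So (0.250, 0.246), (0.350, p(r₁)), (0.336, 0) are collinear:
p(r₁) = 0.246 · (0.350 − 0.336) / (0.250 − 0.336) = 0.246 · (0.01400)/(-0.08600) = -0.04005

-0.040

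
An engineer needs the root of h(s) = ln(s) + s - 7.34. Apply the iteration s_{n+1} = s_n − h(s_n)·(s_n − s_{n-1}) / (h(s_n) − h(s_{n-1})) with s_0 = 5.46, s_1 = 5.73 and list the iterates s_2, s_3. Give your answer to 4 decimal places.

5.6149, 5.6146

h(5.46) = -0.182551, h(5.73) = 0.135716
s_2 = 5.730000 − 0.135716·(5.730000 − 5.460000) / (0.135716 − (-0.182551)) = 5.730000 − (0.036643)/(0.318267) = 5.614866
h(5.614866) = 0.000284
s_3 = 5.614866 − 0.000284·(5.614866 − 5.730000) / (0.000284 − 0.135716) = 5.614866 − (-0.000033)/(-0.135431) = 5.614625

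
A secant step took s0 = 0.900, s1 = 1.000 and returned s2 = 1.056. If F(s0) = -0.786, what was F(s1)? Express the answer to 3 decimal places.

The secant line through (0.900, -0.786) and (1.000, F(s1)) crosses zero at s2 = 1.056.
So (0.900, -0.786), (1.000, F(s1)), (1.056, 0) are collinear:
F(s1) = -0.786 · (1.000 − 1.056) / (0.900 − 1.056) = -0.786 · (-0.05600)/(-0.15600) = -0.28215

-0.282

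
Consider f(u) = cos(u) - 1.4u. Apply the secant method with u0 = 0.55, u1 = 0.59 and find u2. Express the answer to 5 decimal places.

f(0.55) = 0.0825245, f(0.59) = 0.0049407
u2 = 0.5900000 − 0.0049407·(0.5900000 − 0.5500000) / (0.0049407 − 0.0825245) = 0.5900000 − (0.0001976)/(-0.0775838) = 0.5925473

0.59255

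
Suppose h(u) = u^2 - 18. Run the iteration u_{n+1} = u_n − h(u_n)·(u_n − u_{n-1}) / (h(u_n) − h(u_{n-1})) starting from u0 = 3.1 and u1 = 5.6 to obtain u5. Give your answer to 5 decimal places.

h(3.1) = -8.3900000, h(5.6) = 13.3600000
u2 = 5.6000000 − 13.3600000·(5.6000000 − 3.1000000) / (13.3600000 − (-8.3900000)) = 5.6000000 − (33.4000000)/(21.7500000) = 4.0643678
h(4.0643678) = -1.4809143
u3 = 4.0643678 − (-1.4809143)·(4.0643678 − 5.6000000) / (-1.4809143 − 13.3600000) = 4.0643678 − (2.2741396)/(-14.8409143) = 4.2176023
h(4.2176023) = -0.2118310
u4 = 4.2176023 − (-0.2118310)·(4.2176023 − 4.0643678) / (-0.2118310 − (-1.4809143)) = 4.2176023 − (-0.0324598)/(1.2690833) = 4.2431796
h(4.2431796) = 0.0045735
u5 = 4.2431796 − 0.0045735·(4.2431796 − 4.2176023) / (0.0045735 − (-0.2118310)) = 4.2431796 − (0.0001170)/(0.2164045) = 4.2426391

4.24264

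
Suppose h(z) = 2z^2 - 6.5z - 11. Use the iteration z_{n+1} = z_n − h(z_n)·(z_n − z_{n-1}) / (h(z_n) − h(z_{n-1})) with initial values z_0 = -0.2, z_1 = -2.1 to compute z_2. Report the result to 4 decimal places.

-1.0667

h(-0.2) = -9.620000, h(-2.1) = 11.470000
z_2 = -2.100000 − 11.470000·(-2.100000 − (-0.200000)) / (11.470000 − (-9.620000)) = -2.100000 − (-21.793000)/(21.090000) = -1.066667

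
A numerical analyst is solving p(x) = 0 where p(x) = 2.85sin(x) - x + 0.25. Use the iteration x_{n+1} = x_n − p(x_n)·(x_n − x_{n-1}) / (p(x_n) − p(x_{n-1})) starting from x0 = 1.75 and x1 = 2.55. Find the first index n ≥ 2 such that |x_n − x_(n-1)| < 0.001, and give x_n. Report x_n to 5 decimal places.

n = 5, x_n = 2.32572

p(1.75) = 1.3043599, p(2.55) = -0.7106014
x2 = 2.5500000 − (-0.7106014)·(0.8000000)/(-2.0149614) = 2.2678700;  |Δ| = 0.2821300
p(2.2678700) = 0.1672938
x3 = 2.2678700 − 0.1672938·(-0.2821300)/(0.8778952) = 2.3216333;  |Δ| = 0.0537634
p(2.3216333) = 0.0120532
x4 = 2.3216333 − 0.0120532·(0.0537634)/(-0.1552406) = 2.3258076;  |Δ| = 0.0041743
p(2.3258076) = -0.0002558
x5 = 2.3258076 − (-0.0002558)·(0.0041743)/(-0.0123090) = 2.3257209;  |Δ| = 0.0000867
|x5 − x4| = 0.0000867 < 0.001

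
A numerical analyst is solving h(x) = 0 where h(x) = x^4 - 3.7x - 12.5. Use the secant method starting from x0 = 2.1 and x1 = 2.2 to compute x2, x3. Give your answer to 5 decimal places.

2.12278, 2.12410

h(2.1) = -0.8219000, h(2.2) = 2.7856000
x2 = 2.2000000 − 2.7856000·(2.2000000 − 2.1000000) / (2.7856000 − (-0.8219000)) = 2.2000000 − (0.2785600)/(3.6075000) = 2.1227831
h(2.1227831) = -0.0483864
x3 = 2.1227831 − (-0.0483864)·(2.1227831 − 2.2000000) / (-0.0483864 − 2.7856000) = 2.1227831 − (0.0037363)/(-2.8339864) = 2.1241015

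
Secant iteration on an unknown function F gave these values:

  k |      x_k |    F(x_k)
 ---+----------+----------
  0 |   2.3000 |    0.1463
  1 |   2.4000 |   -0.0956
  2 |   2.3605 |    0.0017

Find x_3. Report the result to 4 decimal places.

x_3 = 2.3605 − 0.0017·(2.3605 − 2.4000) / (0.0017 − (-0.0956))
   = 2.3605 − (-0.000067)/(0.097300) = 2.361190

2.3612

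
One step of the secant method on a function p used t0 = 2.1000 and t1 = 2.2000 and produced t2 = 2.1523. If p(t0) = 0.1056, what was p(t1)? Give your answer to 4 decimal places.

-0.0963

The secant line through (2.1000, 0.1056) and (2.2000, p(t1)) crosses zero at t2 = 2.1523.
So (2.1000, 0.1056), (2.2000, p(t1)), (2.1523, 0) are collinear:
p(t1) = 0.1056 · (2.2000 − 2.1523) / (2.1000 − 2.1523) = 0.1056 · (0.047700)/(-0.052300) = -0.096312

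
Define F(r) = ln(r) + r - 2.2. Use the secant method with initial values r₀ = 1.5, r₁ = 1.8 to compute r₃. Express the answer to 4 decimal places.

1.6807

F(1.5) = -0.294535, F(1.8) = 0.187787
r₂ = 1.800000 − 0.187787·(1.800000 − 1.500000) / (0.187787 − (-0.294535)) = 1.800000 − (0.056336)/(0.482322) = 1.683198
F(1.683198) = 0.003894
r₃ = 1.683198 − 0.003894·(1.683198 − 1.800000) / (0.003894 − 0.187787) = 1.683198 − (-0.000455)/(-0.183893) = 1.680725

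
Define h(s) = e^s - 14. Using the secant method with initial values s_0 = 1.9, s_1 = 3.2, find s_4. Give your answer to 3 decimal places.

2.645

h(1.9) = -7.31411, h(3.2) = 10.53253
s_2 = 3.20000 − 10.53253·(3.20000 − 1.90000) / (10.53253 − (-7.31411)) = 3.20000 − (13.69229)/(17.84664) = 2.43278
h(2.43278) = -2.60949
s_3 = 2.43278 − (-2.60949)·(2.43278 − 3.20000) / (-2.60949 − 10.53253) = 2.43278 − (2.00205)/(-13.14202) = 2.58512
h(2.58512) = -0.73512
s_4 = 2.58512 − (-0.73512)·(2.58512 − 2.43278) / (-0.73512 − (-2.60949)) = 2.58512 − (-0.11199)/(1.87438) = 2.64487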